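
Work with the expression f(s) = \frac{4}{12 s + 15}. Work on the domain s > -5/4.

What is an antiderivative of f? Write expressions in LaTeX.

Check any antiderivative F(s) by computing F'(s) and comparing it with f(s).
Check: d/ds[\frac{\log{\left(2 s + \frac{5}{2} \right)}}{3}] = \frac{4}{12 s + 15} = f(s).

An antiderivative is F(s) = \frac{\log{\left(2 s + \frac{5}{2} \right)}}{3}.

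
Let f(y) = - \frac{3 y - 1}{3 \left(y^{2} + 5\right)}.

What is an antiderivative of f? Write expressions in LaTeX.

Since d/dy undoes antidifferentiation here, F'(y) = f(y) is required of F(y).
Check: d/dy[- \frac{\log{\left(y^{2} + 5 \right)}}{2} + \frac{\sqrt{5} \operatorname{atan}{\left(\frac{\sqrt{5} y}{5} \right)}}{15}] = \frac{1 - 3 y}{3 y^{2} + 15}, which equals f(y).

An antiderivative is F(y) = - \frac{\log{\left(y^{2} + 5 \right)}}{2} + \frac{\sqrt{5} \operatorname{atan}{\left(\frac{\sqrt{5} y}{5} \right)}}{15}.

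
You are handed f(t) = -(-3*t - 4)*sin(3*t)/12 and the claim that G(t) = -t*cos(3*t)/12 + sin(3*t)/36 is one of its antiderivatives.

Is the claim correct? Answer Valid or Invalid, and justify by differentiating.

d/dt[G] = t*sin(3*t)/4
d/dt[G] - f(t) = -sin(3*t)/3 != 0.

Invalid: d/dt[G] - f = -sin(3*t)/3, which is not 0.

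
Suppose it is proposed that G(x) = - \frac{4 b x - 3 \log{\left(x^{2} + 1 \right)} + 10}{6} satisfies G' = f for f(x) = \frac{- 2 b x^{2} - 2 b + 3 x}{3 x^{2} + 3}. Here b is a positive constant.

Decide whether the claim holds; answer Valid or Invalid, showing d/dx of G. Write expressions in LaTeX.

d/dx[G] = \frac{- 2 b x^{2} - 2 b + 3 x}{3 x^{2} + 3}
This equals f(x) exactly, so the claim holds.

Valid: G'(x) = f(x).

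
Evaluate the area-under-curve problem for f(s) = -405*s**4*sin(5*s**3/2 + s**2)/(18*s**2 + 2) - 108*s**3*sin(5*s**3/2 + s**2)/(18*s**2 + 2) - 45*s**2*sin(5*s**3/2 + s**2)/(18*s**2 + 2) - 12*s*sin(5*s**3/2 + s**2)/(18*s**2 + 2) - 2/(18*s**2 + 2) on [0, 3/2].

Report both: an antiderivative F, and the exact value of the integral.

The integrand splits into summands that can be handled one at a time.
F(s) = 3*cos(5*s**3/2 + s**2) - atan(3*s)/3 is an antiderivative of f.
Check: d/ds[3*cos(5*s**3/2 + s**2) - atan(3*s)/3] = (-405*s**4*sin(5*s**3/2 + s**2) - 108*s**3*sin(5*s**3/2 + s**2) - 45*s**2*sin(5*s**3/2 + s**2) - 12*s*sin(5*s**3/2 + s**2) - 2)/(18*s**2 + 2), which equals f(s).
F(3/2) = 3*cos(171/16) - atan(9/2)/3; F(0) = 3.
Integral = F(3/2) - F(0) = -3 + 3*cos(171/16) - atan(9/2)/3.

Antiderivative: F(s) = 3*cos(5*s**3/2 + s**2) - atan(3*s)/3; value = -3 + 3*cos(171/16) - atan(9/2)/3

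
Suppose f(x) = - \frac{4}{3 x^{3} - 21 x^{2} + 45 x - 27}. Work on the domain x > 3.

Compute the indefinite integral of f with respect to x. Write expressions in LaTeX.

The denominator factors as 3 \left(x - 3\right)^{2} \left(x - 1\right); partial fractions split f into directly integrable pieces: - \frac{1}{3 \left(x - 1\right)} + \frac{1}{3 \left(x - 3\right)} - \frac{2}{3 \left(x - 3\right)^{2}}.
Check: d/dx[- \frac{- x \log{\left(x - 3 \right)} + x \log{\left(x - 1 \right)} + 3 \log{\left(x - 3 \right)} - 3 \log{\left(x - 1 \right)} - 2}{3 \left(x - 3\right)}] = - \frac{4}{3 x^{3} - 21 x^{2} + 45 x - 27} = f(x).

F(x) = - \frac{- x \log{\left(x - 3 \right)} + x \log{\left(x - 1 \right)} + 3 \log{\left(x - 3 \right)} - 3 \log{\left(x - 1 \right)} - 2}{3 \left(x - 3\right)} + C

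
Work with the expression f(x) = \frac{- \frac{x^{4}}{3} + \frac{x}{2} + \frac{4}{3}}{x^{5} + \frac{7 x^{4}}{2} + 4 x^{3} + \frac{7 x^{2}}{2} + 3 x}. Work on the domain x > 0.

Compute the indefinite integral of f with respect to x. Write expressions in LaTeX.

F(x) = \frac{104 \log{\left(x \right)} + 106 \log{\left(x + \frac{3}{2} \right)} - 234 \log{\left(x + 2 \right)} - 27 \log{\left(x^{2} + 1 \right)} - 36 \operatorname{atan}{\left(x \right)}}{234} + C

The denominator factors as 3 x \left(x + 2\right) \left(2 x + 3\right) \left(x^{2} + 1\right); partial fractions split f into directly integrable pieces: - \frac{3 x + 2}{13 \left(x^{2} + 1\right)} + \frac{106}{117 \left(2 x + 3\right)} - \frac{1}{x + 2} + \frac{4}{9 x}.
Check: d/dx[\frac{104 \log{\left(x \right)} + 106 \log{\left(x + \frac{3}{2} \right)} - 234 \log{\left(x + 2 \right)} - 27 \log{\left(x^{2} + 1 \right)} - 36 \operatorname{atan}{\left(x \right)}}{234}] = \frac{- 2 x^{4} + 3 x + 8}{6 x^{5} + 21 x^{4} + 24 x^{3} + 21 x^{2} + 18 x}, which equals f(x).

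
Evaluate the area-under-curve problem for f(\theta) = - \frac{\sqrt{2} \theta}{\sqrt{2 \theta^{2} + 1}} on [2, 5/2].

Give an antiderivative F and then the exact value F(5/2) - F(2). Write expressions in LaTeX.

f matches the chain-rule pattern g'(h)*h' with inner function h(\theta) = 4 \theta^{2} + 2; substituting u = h(\theta) collapses the integral.
F(\theta) = - \frac{\sqrt{2} \sqrt{2 \theta^{2} + 1}}{2} is an antiderivative of f.
Check: d/d\theta[- \frac{\sqrt{2} \sqrt{2 \theta^{2} + 1}}{2}] = - \frac{\sqrt{2} \theta}{\sqrt{2 \theta^{2} + 1}} = f(\theta).
F(5/2) = - \frac{3 \sqrt{3}}{2}; F(2) = - \frac{3 \sqrt{2}}{2}.
Integral = F(5/2) - F(2) = - \frac{3 \sqrt{3}}{2} + \frac{3 \sqrt{2}}{2}.

Antiderivative: F(\theta) = - \frac{\sqrt{2} \sqrt{2 \theta^{2} + 1}}{2}; value = - \frac{3 \sqrt{3}}{2} + \frac{3 \sqrt{2}}{2}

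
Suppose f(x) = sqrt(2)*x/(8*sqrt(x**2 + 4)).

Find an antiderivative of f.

f matches the chain-rule pattern g'(h)*h' with inner function h(x) = x**2/2 + 2; substituting u = h(x) collapses the integral.
Check: d/dx[sqrt(x**2/2 + 2)/4] = sqrt(2)*x/(8*sqrt(x**2 + 4)) = f(x).

An antiderivative is F(x) = sqrt(x**2/2 + 2)/4.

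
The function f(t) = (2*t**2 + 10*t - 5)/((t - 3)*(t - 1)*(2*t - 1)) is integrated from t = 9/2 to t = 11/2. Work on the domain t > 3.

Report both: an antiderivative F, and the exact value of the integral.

The denominator factors as (t - 3)*(t - 1)*(2*t - 1); partial fractions split f into directly integrable pieces: 2/(5*(2*t - 1)) - 7/(2*(t - 1)) + 43/(10*(t - 3)).
F(t) = 43*log(t - 3)/10 - 7*log(t - 1)/2 + log(t - 1/2)/5 is an antiderivative of f.
Check: d/dt[43*log(t - 3)/10 - 7*log(t - 1)/2 + log(t - 1/2)/5] = (2*t**2 + 10*t - 5)/(2*t**3 - 9*t**2 + 10*t - 3), which equals f(t).
F(11/2) = -7*log(9/2)/2 + log(5)/5 + 43*log(5/2)/10; F(9/2) = -7*log(7/2)/2 + log(4)/5 + 43*log(3/2)/10.
Integral = F(11/2) - F(9/2) = -7*log(9/2)/2 - 43*log(3/2)/10 - log(4)/5 + log(5)/5 + 43*log(5/2)/10 + 7*log(7/2)/2.

Antiderivative: F(t) = 43*log(t - 3)/10 - 7*log(t - 1)/2 + log(t - 1/2)/5; value = -7*log(9/2)/2 - 43*log(3/2)/10 - log(4)/5 + log(5)/5 + 43*log(5/2)/10 + 7*log(7/2)/2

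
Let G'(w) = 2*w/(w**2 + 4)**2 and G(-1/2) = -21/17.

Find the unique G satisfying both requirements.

G(w) = -(w**2 + 5)/(w**2 + 4)

The substitution u = 2*w**2 + 8 works: G'(w) is exactly (dG/du)*(du/dw) for that inner function.
A general antiderivative is -2/(2*w**2 + 8) + C.
The condition gives C = -21/17 - (-4/17) = -1.
So G(w) = -(w**2 + 5)/(w**2 + 4).
Check: d/dw[-(w**2 + 5)/(w**2 + 4)] = 2*w/(w**4 + 8*w**2 + 16), which equals G'(w).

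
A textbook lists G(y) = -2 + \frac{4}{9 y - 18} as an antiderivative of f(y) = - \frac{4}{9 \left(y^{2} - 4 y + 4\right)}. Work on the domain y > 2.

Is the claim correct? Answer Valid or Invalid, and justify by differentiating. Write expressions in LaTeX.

d/dy[G] = - \frac{4}{9 y^{2} - 36 y + 36}
This equals f(y) exactly, so the claim holds.

Valid - differentiating G returns exactly f.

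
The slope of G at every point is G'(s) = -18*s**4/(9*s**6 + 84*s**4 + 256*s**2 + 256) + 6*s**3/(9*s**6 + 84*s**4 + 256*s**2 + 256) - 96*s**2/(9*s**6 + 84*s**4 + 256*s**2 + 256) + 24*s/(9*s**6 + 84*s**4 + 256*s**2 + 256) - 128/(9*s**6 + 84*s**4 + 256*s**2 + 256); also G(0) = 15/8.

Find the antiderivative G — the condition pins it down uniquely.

Integrate term by term and add the pieces.
A general antiderivative is -atan(s/2) - 1/(2*(3*s**2/2 + 4)) + C.
The condition gives C = 15/8 - (-1/8) = 2.
So G(s) = -atan(s/2) + 2 - 1/(2*(3*s**2/2 + 4)).
Check: d/ds[-atan(s/2) + 2 - 1/(2*(3*s**2/2 + 4))] = (-18*s**4 + 6*s**3 - 96*s**2 + 24*s - 128)/(9*s**6 + 84*s**4 + 256*s**2 + 256), which equals G'(s).

G(s) = -atan(s/2) + 2 - 1/(2*(3*s**2/2 + 4))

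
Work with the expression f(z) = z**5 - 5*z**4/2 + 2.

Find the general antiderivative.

F(z) = z**6/6 - z**5/2 + 2*z + C

Integrate term by term and add the pieces.
Check: d/dz[z**6/6 - z**5/2 + 2*z] = z**5 - 5*z**4/2 + 2 = f(z).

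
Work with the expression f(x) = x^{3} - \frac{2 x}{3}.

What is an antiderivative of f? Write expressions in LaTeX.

An antiderivative is F(x) = \frac{\left(3 x^{2} - 2\right)^{2}}{36}.

f matches the chain-rule pattern g'(h)*h' with inner function h(x) = \frac{x^{2}}{2} - \frac{1}{3}; substituting u = h(x) collapses the integral.
Check: d/dx[\frac{\left(3 x^{2} - 2\right)^{2}}{36}] = x^{3} - \frac{2 x}{3} = f(x).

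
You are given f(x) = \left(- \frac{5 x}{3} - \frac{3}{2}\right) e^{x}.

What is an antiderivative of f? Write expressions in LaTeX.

Recognize the product-rule pattern: f = u'v + uv' with u = \frac{1}{6} - \frac{5 x}{3}, v = e^{x}, so integration by parts undoes it.
Check: d/dx[- \frac{5 x e^{x}}{3} + \frac{e^{x}}{6}] = - \frac{5 x e^{x}}{3} - \frac{3 e^{x}}{2}, which equals f(x).

An antiderivative is F(x) = - \frac{5 x e^{x}}{3} + \frac{e^{x}}{6}.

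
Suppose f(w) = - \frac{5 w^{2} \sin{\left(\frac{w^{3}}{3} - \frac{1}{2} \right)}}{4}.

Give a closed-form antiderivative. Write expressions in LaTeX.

The substitution u = \frac{w^{3}}{3} - \frac{1}{2} works: f is exactly (dF/du)*(du/dw) for that inner function.
Check: d/dw[\frac{5 \cos{\left(\frac{w^{3}}{3} - \frac{1}{2} \right)}}{4}] = - \frac{5 w^{2} \sin{\left(\frac{w^{3}}{3} - \frac{1}{2} \right)}}{4} = f(w).

An antiderivative is F(w) = \frac{5 \cos{\left(\frac{w^{3}}{3} - \frac{1}{2} \right)}}{4}.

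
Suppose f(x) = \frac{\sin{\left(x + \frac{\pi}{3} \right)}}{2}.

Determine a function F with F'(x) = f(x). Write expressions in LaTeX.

An antiderivative is F(x) = - \frac{\cos{\left(x + \frac{\pi}{3} \right)}}{2}.

Since d/dx undoes antidifferentiation here, F'(x) = f(x) is required of F(x).
Check: d/dx[- \frac{\cos{\left(x + \frac{\pi}{3} \right)}}{2}] = \frac{\sin{\left(x + \frac{\pi}{3} \right)}}{2} = f(x).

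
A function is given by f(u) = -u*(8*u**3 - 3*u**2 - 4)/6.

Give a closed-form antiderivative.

Any candidate F(u) must reproduce f(u) exactly when differentiated.
Check: d/du[-4*u**5/15 + u**4/8 + u**2/3] = -4*u**4/3 + u**3/2 + 2*u/3, which equals f(u).

An antiderivative is F(u) = -4*u**5/15 + u**4/8 + u**2/3.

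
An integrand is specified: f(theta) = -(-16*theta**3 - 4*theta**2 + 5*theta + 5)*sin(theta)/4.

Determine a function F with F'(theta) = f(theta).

Check any antiderivative F(theta) by computing F'(theta) and comparing it with f(theta).
Check: d/dtheta[-(16*theta**3*cos(theta) - 48*theta**2*sin(theta) + 4*theta**2*cos(theta) - 8*theta*sin(theta) - 101*theta*cos(theta) + 101*sin(theta) - 13*cos(theta))/4] = 4*theta**3*sin(theta) + theta**2*sin(theta) - 5*theta*sin(theta)/4 - 5*sin(theta)/4, which equals f(theta).

An antiderivative is F(theta) = -(16*theta**3*cos(theta) - 48*theta**2*sin(theta) + 4*theta**2*cos(theta) - 8*theta*sin(theta) - 101*theta*cos(theta) + 101*sin(theta) - 13*cos(theta))/4.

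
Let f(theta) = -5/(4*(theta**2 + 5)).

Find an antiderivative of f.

Since d/dtheta undoes antidifferentiation here, F'(theta) = f(theta) is required of F(theta).
Check: d/dtheta[-sqrt(5)*atan(sqrt(5)*theta/5)/4] = -5/(4*theta**2 + 20), which equals f(theta).

An antiderivative is F(theta) = -sqrt(5)*atan(sqrt(5)*theta/5)/4.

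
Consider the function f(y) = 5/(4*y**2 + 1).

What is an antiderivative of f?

An antiderivative is F(y) = 5*atan(2*y)/2.

Recover f(y) by differentiating a candidate F(y); any mismatch rules it out.
Check: d/dy[5*atan(2*y)/2] = 5/(4*y**2 + 1) = f(y).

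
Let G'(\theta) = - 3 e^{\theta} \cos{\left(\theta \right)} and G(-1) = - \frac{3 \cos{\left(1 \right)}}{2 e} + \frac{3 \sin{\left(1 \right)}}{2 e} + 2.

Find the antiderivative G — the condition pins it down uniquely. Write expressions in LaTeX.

Differentiate the proposed G(\theta) back; it has to land on the given G'(\theta).
A general antiderivative is - \frac{3 e^{\theta} \sin{\left(\theta \right)}}{2} - \frac{3 e^{\theta} \cos{\left(\theta \right)}}{2} + C.
The condition gives C = - \frac{3 \cos{\left(1 \right)}}{2 e} + \frac{3 \sin{\left(1 \right)}}{2 e} + 2 - (- \frac{3 \cos{\left(1 \right)}}{2 e} + \frac{3 \sin{\left(1 \right)}}{2 e}) = 2.
So G(\theta) = - \frac{3 e^{\theta} \sin{\left(\theta \right)}}{2} - \frac{3 e^{\theta} \cos{\left(\theta \right)}}{2} + 2.
Check: d/d\theta[- \frac{3 e^{\theta} \sin{\left(\theta \right)}}{2} - \frac{3 e^{\theta} \cos{\left(\theta \right)}}{2} + 2] = - 3 e^{\theta} \cos{\left(\theta \right)} = G'(\theta).

G(\theta) = - \frac{3 e^{\theta} \sin{\left(\theta \right)}}{2} - \frac{3 e^{\theta} \cos{\left(\theta \right)}}{2} + 2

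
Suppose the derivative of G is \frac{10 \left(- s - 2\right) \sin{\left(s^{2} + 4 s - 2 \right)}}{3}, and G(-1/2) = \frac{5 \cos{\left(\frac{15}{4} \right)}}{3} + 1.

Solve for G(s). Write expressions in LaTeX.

G(s) = \frac{5 \cos{\left(s^{2} + 4 s - 2 \right)}}{3} + 1

G'(s) matches the chain-rule pattern g'(h)*h' with inner function h(s) = s^{2} + 4 s - 2; substituting u = h(s) collapses the integral.
A general antiderivative is \frac{5 \cos{\left(s^{2} + 4 s - 2 \right)}}{3} + C.
The condition gives C = \frac{5 \cos{\left(\frac{15}{4} \right)}}{3} + 1 - (\frac{5 \cos{\left(\frac{15}{4} \right)}}{3}) = 1.
So G(s) = \frac{5 \cos{\left(s^{2} + 4 s - 2 \right)}}{3} + 1.
Check: d/ds[\frac{5 \cos{\left(s^{2} + 4 s - 2 \right)}}{3} + 1] = - \frac{10 s \sin{\left(s^{2} + 4 s - 2 \right)}}{3} - \frac{20 \sin{\left(s^{2} + 4 s - 2 \right)}}{3}, which equals G'(s).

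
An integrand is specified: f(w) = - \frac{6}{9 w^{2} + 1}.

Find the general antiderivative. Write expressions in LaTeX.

F(w) = - 2 \operatorname{atan}{\left(3 w \right)} + C

Check any antiderivative F(w) by computing F'(w) and comparing it with f(w).
Check: d/dw[- 2 \operatorname{atan}{\left(3 w \right)}] = - \frac{6}{9 w^{2} + 1} = f(w).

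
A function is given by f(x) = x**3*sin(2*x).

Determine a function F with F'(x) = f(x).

An antiderivative is F(x) = (-4*x**3*cos(2*x) + 6*x**2*sin(2*x) + 6*x*cos(2*x) - 3*sin(2*x))/8.

A candidate is checked by its d/dx: the result must match f(x).
Check: d/dx[(-4*x**3*cos(2*x) + 6*x**2*sin(2*x) + 6*x*cos(2*x) - 3*sin(2*x))/8] = x**3*sin(2*x) = f(x).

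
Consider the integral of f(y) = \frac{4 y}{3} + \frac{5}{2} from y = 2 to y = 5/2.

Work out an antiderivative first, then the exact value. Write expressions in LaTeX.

A candidate is checked by its d/dy: the result must match f(y).
F(y) = \frac{4 y^{2} + 15 y - 9}{6} is an antiderivative of f.
Check: d/dy[\frac{4 y^{2} + 15 y - 9}{6}] = \frac{4 y}{3} + \frac{5}{2} = f(y).
F(5/2) = \frac{107}{12}; F(2) = \frac{37}{6}.
Integral = F(5/2) - F(2) = \frac{11}{4}.

Antiderivative: F(y) = \frac{4 y^{2} + 15 y - 9}{6}; value = \frac{11}{4}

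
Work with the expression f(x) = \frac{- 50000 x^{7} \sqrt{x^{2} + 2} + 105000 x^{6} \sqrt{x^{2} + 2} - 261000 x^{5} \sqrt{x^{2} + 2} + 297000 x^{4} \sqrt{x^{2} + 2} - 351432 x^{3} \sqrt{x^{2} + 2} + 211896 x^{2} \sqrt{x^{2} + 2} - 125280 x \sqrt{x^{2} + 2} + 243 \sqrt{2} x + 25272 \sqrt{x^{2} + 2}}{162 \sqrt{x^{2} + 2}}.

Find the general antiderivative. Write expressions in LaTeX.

A candidate is checked by its d/dx: the result must match f(x).
Check: d/dx[- \frac{6250 x^{8} - 15000 x^{7} + 43500 x^{6} - 59400 x^{5} + 87858 x^{4} - 70632 x^{3} + 62640 x^{2} - 25272 x - 243 \sqrt{2} \sqrt{x^{2} + 2} + 12960}{162}] = \frac{- 50000 x^{7} \sqrt{x^{2} + 2} + 105000 x^{6} \sqrt{x^{2} + 2} - 261000 x^{5} \sqrt{x^{2} + 2} + 297000 x^{4} \sqrt{x^{2} + 2} - 351432 x^{3} \sqrt{x^{2} + 2} + 211896 x^{2} \sqrt{x^{2} + 2} - 125280 x \sqrt{x^{2} + 2} + 243 \sqrt{2} x + 25272 \sqrt{x^{2} + 2}}{162 \sqrt{x^{2} + 2}} = f(x).

F(x) = - \frac{6250 x^{8} - 15000 x^{7} + 43500 x^{6} - 59400 x^{5} + 87858 x^{4} - 70632 x^{3} + 62640 x^{2} - 25272 x - 243 \sqrt{2} \sqrt{x^{2} + 2} + 12960}{162} + C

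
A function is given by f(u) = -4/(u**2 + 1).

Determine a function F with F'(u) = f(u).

An antiderivative is F(u) = -4*atan(u).

An antiderivative F(u) passes only if d/du[F] lands on f(u) exactly.
Check: d/du[-4*atan(u)] = -4/(u**2 + 1) = f(u).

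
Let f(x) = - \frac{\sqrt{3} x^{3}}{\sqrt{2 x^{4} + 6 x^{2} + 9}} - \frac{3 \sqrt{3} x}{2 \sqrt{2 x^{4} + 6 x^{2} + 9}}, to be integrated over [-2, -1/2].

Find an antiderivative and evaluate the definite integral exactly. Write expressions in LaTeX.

Antiderivative: F(x) = - \frac{\sqrt{3} \sqrt{2 x^{4} + 6 x^{2} + 9}}{4}; value = - \frac{\sqrt{510}}{16} + \frac{\sqrt{195}}{4}

f matches the chain-rule pattern g'(h)*h' with inner function h(x) = \frac{2 x^{4}}{3} + 2 x^{2} + 3; substituting u = h(x) collapses the integral.
F(x) = - \frac{\sqrt{3} \sqrt{2 x^{4} + 6 x^{2} + 9}}{4} is an antiderivative of f.
Check: d/dx[- \frac{\sqrt{3} \sqrt{2 x^{4} + 6 x^{2} + 9}}{4}] = \frac{- 2 \sqrt{3} x^{3} - 3 \sqrt{3} x}{2 \sqrt{2 x^{4} + 6 x^{2} + 9}}, which equals f(x).
F(-1/2) = - \frac{\sqrt{510}}{16}; F(-2) = - \frac{\sqrt{195}}{4}.
Integral = F(-1/2) - F(-2) = - \frac{\sqrt{510}}{16} + \frac{\sqrt{195}}{4}.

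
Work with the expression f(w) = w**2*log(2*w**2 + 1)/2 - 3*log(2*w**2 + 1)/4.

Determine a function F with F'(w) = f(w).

Integrate term by term and add the pieces.
Check: d/dw[(6*w**3*log(2*w**2 + 1) - 4*w**3 - 27*w*log(2*w**2 + 1) + 60*w - 30*sqrt(2)*atan(sqrt(2)*w))/36] = w**2*log(2*w**2 + 1)/2 - 3*log(2*w**2 + 1)/4 = f(w).

An antiderivative is F(w) = (6*w**3*log(2*w**2 + 1) - 4*w**3 - 27*w*log(2*w**2 + 1) + 60*w - 30*sqrt(2)*atan(sqrt(2)*w))/36.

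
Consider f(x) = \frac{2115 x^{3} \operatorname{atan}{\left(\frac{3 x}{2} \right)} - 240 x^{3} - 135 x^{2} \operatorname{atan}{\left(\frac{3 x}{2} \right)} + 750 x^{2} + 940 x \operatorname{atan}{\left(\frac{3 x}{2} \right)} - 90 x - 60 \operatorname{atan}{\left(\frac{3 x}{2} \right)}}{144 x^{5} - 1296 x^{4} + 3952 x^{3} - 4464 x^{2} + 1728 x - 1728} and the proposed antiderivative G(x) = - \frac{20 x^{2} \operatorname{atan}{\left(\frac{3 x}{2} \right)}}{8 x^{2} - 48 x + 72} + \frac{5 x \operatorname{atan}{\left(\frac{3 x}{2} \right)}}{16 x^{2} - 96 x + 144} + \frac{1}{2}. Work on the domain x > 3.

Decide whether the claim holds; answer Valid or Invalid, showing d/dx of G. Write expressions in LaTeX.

d/dx[G] = \frac{2115 x^{3} \operatorname{atan}{\left(\frac{3 x}{2} \right)} - 240 x^{3} - 135 x^{2} \operatorname{atan}{\left(\frac{3 x}{2} \right)} + 750 x^{2} + 940 x \operatorname{atan}{\left(\frac{3 x}{2} \right)} - 90 x - 60 \operatorname{atan}{\left(\frac{3 x}{2} \right)}}{144 x^{5} - 1296 x^{4} + 3952 x^{3} - 4464 x^{2} + 1728 x - 1728}
This equals f(x) exactly, so the claim holds.

Valid. The derivative of G reproduces f.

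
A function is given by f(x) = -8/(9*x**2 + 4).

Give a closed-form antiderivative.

Check any antiderivative F(x) by computing F'(x) and comparing it with f(x).
Check: d/dx[-4*atan(3*x/2)/3] = -8/(9*x**2 + 4) = f(x).

An antiderivative is F(x) = -4*atan(3*x/2)/3.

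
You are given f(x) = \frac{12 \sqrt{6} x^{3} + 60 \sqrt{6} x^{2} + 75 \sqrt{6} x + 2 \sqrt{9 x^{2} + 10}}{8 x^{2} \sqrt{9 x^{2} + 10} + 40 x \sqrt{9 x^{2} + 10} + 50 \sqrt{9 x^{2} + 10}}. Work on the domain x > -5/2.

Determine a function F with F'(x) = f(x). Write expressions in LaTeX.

For F(x) to be correct the identity F'(x) - f(x) = 0 must hold.
Check: d/dx[\frac{2 \sqrt{6} x \sqrt{9 x^{2} + 10} + 5 \sqrt{6} \sqrt{9 x^{2} + 10} - 3}{12 x + 30}] = \frac{12 \sqrt{6} x^{3} + 60 \sqrt{6} x^{2} + 75 \sqrt{6} x + 2 \sqrt{9 x^{2} + 10}}{8 x^{2} \sqrt{9 x^{2} + 10} + 40 x \sqrt{9 x^{2} + 10} + 50 \sqrt{9 x^{2} + 10}} = f(x).

An antiderivative is F(x) = \frac{2 \sqrt{6} x \sqrt{9 x^{2} + 10} + 5 \sqrt{6} \sqrt{9 x^{2} + 10} - 3}{12 x + 30}.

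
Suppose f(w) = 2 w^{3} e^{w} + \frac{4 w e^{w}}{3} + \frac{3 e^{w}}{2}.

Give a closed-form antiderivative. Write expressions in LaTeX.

Recognize the product-rule pattern: f = u'v + uv' with u = 2 w^{3} - 6 w^{2} + \frac{40 w}{3} - \frac{71}{6}, v = e^{w}, so integration by parts undoes it.
Check: d/dw[\frac{\left(12 w^{3} - 36 w^{2} + 80 w - 71\right) e^{w}}{6}] = 2 w^{3} e^{w} + \frac{4 w e^{w}}{3} + \frac{3 e^{w}}{2} = f(w).

An antiderivative is F(w) = \frac{\left(12 w^{3} - 36 w^{2} + 80 w - 71\right) e^{w}}{6}.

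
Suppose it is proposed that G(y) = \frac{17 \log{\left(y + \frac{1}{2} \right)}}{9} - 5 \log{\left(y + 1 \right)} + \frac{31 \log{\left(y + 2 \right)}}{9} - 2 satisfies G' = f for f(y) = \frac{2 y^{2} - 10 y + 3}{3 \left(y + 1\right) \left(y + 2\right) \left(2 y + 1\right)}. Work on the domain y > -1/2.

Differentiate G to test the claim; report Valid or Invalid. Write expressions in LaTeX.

Valid. The derivative of G reproduces f.

d/dy[G] = \frac{2 y^{2} - 10 y + 3}{6 y^{3} + 21 y^{2} + 21 y + 6}
This equals f(y) exactly, so the claim holds.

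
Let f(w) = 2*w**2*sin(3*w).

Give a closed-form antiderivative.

Any candidate F(w) must reproduce f(w) exactly when differentiated.
Check: d/dw[-2*(9*w**2*cos(3*w) - 6*w*sin(3*w) - 2*cos(3*w))/27] = 2*w**2*sin(3*w) = f(w).

An antiderivative is F(w) = -2*(9*w**2*cos(3*w) - 6*w*sin(3*w) - 2*cos(3*w))/27.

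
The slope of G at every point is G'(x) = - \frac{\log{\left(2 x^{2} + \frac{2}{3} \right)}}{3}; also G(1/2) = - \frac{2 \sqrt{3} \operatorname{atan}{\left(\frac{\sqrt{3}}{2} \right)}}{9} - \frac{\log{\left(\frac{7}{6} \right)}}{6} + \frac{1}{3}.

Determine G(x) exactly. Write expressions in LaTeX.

Recover the given G'(x) by differentiating a candidate G(x); any mismatch rules it out.
A general antiderivative is - \frac{x \log{\left(2 x^{2} + \frac{2}{3} \right)}}{3} + \frac{2 x}{3} - \frac{2 \sqrt{3} \operatorname{atan}{\left(\sqrt{3} x \right)}}{9} + C.
The condition gives C = - \frac{2 \sqrt{3} \operatorname{atan}{\left(\frac{\sqrt{3}}{2} \right)}}{9} - \frac{\log{\left(\frac{7}{6} \right)}}{6} + \frac{1}{3} - (- \frac{2 \sqrt{3} \operatorname{atan}{\left(\frac{\sqrt{3}}{2} \right)}}{9} - \frac{\log{\left(\frac{7}{6} \right)}}{6} + \frac{1}{3}) = 0.
So G(x) = - \frac{x \log{\left(x^{2} + \frac{1}{3} \right)}}{3} - \frac{x \log{\left(2 \right)}}{3} + \frac{2 x}{3} - \frac{2 \sqrt{3} \operatorname{atan}{\left(\sqrt{3} x \right)}}{9}.
Check: d/dx[- \frac{x \log{\left(x^{2} + \frac{1}{3} \right)}}{3} - \frac{x \log{\left(2 \right)}}{3} + \frac{2 x}{3} - \frac{2 \sqrt{3} \operatorname{atan}{\left(\sqrt{3} x \right)}}{9}] = - \frac{\log{\left(x^{2} + \frac{1}{3} \right)}}{3} - \frac{\log{\left(2 \right)}}{3}, which equals G'(x).

G(x) = - \frac{x \log{\left(x^{2} + \frac{1}{3} \right)}}{3} - \frac{x \log{\left(2 \right)}}{3} + \frac{2 x}{3} - \frac{2 \sqrt{3} \operatorname{atan}{\left(\sqrt{3} x \right)}}{9}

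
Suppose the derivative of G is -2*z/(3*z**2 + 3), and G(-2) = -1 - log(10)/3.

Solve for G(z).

G'(z) matches the chain-rule pattern g'(h)*h' with inner function h(z) = 2*z**2 + 2; substituting u = h(z) collapses the integral.
A general antiderivative is -log(2*z**2 + 2)/3 + C.
The condition gives C = -1 - log(10)/3 - (-log(10)/3) = -1.
So G(z) = -log(2*z**2 + 2)/3 - 1.
Check: d/dz[-log(2*z**2 + 2)/3 - 1] = -2*z/(3*z**2 + 3) = G'(z).

G(z) = -log(2*z**2 + 2)/3 - 1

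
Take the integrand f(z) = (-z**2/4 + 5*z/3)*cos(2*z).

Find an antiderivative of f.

An antiderivative is F(z) = -z**2*sin(2*z)/8 + 5*z*sin(2*z)/6 - z*cos(2*z)/8 + sin(2*z)/16 + 5*cos(2*z)/12.

A candidate is checked by its d/dz: the result must match f(z).
Check: d/dz[-z**2*sin(2*z)/8 + 5*z*sin(2*z)/6 - z*cos(2*z)/8 + sin(2*z)/16 + 5*cos(2*z)/12] = -z**2*cos(2*z)/4 + 5*z*cos(2*z)/3, which equals f(z).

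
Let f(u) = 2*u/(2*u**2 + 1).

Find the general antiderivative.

f matches the chain-rule pattern g'(h)*h' with inner function h(u) = u**2 + 1/2; substituting w = h(u) collapses the integral.
Check: d/du[log(u**2 + 1/2)/2] = 2*u/(2*u**2 + 1) = f(u).

F(u) = log(u**2 + 1/2)/2 + C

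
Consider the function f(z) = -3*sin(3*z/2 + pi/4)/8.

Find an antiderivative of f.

An antiderivative is F(z) = cos(3*z/2 + pi/4)/4.

Any candidate F(z) must reproduce f(z) exactly when differentiated.
Check: d/dz[cos(3*z/2 + pi/4)/4] = -3*sin(3*z/2 + pi/4)/8 = f(z).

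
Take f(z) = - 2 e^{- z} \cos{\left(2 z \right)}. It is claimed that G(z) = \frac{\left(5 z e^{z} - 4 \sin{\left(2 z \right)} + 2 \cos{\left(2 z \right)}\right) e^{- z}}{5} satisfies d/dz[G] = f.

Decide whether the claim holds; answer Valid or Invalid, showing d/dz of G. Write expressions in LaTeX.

Invalid: d/dz[G] - f = 1, which is not 0.

d/dz[G] = \left(e^{z} - 2 \cos{\left(2 z \right)}\right) e^{- z}
d/dz[G] - f(z) = 1 != 0.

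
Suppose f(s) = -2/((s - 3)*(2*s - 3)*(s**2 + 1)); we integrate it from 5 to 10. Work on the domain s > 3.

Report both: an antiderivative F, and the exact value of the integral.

Factor the denominator ((s - 3)*(2*s - 3)*(s**2 + 1)) and decompose: f = -(9*s + 7)/(65*(s**2 + 1)) + 16/(39*(2*s - 3)) - 1/(15*(s - 3)); each piece integrates to a log, atan, or power term.
F(s) = (-26*log(s - 3) + 80*log(s - 3/2) - 27*log(s**2 + 1) - 42*atan(s))/390 is an antiderivative of f.
Check: d/ds[(-26*log(s - 3) + 80*log(s - 3/2) - 27*log(s**2 + 1) - 42*atan(s))/390] = -2/(2*s**4 - 9*s**3 + 11*s**2 - 9*s + 9), which equals f(s).
F(10) = -9*log(101)/130 - 7*atan(10)/65 - log(7)/15 + 8*log(17/2)/39; F(5) = -9*log(26)/130 - 7*atan(5)/65 - log(2)/15 + 8*log(7/2)/39.
Integral = F(10) - F(5) = -9*log(101)/130 - 8*log(7/2)/39 - 7*atan(10)/65 - log(7)/15 + log(2)/15 + 7*atan(5)/65 + 9*log(26)/130 + 8*log(17/2)/39.

Antiderivative: F(s) = (-26*log(s - 3) + 80*log(s - 3/2) - 27*log(s**2 + 1) - 42*atan(s))/390; value = -9*log(101)/130 - 8*log(7/2)/39 - 7*atan(10)/65 - log(7)/15 + log(2)/15 + 7*atan(5)/65 + 9*log(26)/130 + 8*log(17/2)/39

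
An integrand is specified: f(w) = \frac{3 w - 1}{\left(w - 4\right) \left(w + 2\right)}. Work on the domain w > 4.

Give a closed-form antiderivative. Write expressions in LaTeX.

Factor the denominator (\left(w - 4\right) \left(w + 2\right)) and decompose: f = \frac{7}{6 \left(w + 2\right)} + \frac{11}{6 \left(w - 4\right)}; each piece integrates to a log, atan, or power term.
Check: d/dw[\frac{11 \log{\left(w - 4 \right)}}{6} + \frac{7 \log{\left(w + 2 \right)}}{6}] = \frac{3 w - 1}{w^{2} - 2 w - 8}, which equals f(w).

An antiderivative is F(w) = \frac{11 \log{\left(w - 4 \right)}}{6} + \frac{7 \log{\left(w + 2 \right)}}{6}.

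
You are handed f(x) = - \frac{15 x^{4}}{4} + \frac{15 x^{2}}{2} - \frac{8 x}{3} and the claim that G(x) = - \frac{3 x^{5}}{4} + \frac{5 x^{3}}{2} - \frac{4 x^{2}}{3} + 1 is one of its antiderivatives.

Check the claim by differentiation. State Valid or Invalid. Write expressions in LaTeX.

d/dx[G] = - \frac{15 x^{4}}{4} + \frac{15 x^{2}}{2} - \frac{8 x}{3}
This equals f(x) exactly, so the claim holds.

Valid. The derivative of G reproduces f.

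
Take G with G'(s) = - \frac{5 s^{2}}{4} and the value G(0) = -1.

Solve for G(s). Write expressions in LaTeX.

G(s) = - \frac{5 s^{3} + 12}{12}

Whatever form G(s) takes, its d/ds must return the stated G'(s).
A general antiderivative is - \frac{5 s^{3}}{12} + C.
The condition gives C = -1 - (0) = -1.
So G(s) = - \frac{5 s^{3} + 12}{12}.
Check: d/ds[- \frac{5 s^{3} + 12}{12}] = - \frac{5 s^{2}}{4} = G'(s).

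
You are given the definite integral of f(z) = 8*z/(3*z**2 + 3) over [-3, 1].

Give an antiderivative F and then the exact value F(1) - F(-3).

The substitution u = z**2/2 + 1/2 works: f is exactly (dF/du)*(du/dz) for that inner function.
F(z) = 4*log(z**2/2 + 1/2)/3 is an antiderivative of f.
Check: d/dz[4*log(z**2/2 + 1/2)/3] = 8*z/(3*z**2 + 3) = f(z).
F(1) = 0; F(-3) = 4*log(5)/3.
Integral = F(1) - F(-3) = -4*log(5)/3.

Antiderivative: F(z) = 4*log(z**2/2 + 1/2)/3; value = -4*log(5)/3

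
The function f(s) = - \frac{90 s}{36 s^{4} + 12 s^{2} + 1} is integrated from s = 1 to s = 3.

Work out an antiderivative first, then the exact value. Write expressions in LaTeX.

f matches the chain-rule pattern g'(h)*h' with inner function h(s) = 2 s^{2} + \frac{1}{3}; substituting u = h(s) collapses the integral.
F(s) = \frac{5}{4 s^{2} + \frac{2}{3}} is an antiderivative of f.
Check: d/ds[\frac{5}{4 s^{2} + \frac{2}{3}}] = - \frac{90 s}{36 s^{4} + 12 s^{2} + 1} = f(s).
F(3) = \frac{3}{22}; F(1) = \frac{15}{14}.
Integral = F(3) - F(1) = - \frac{72}{77}.

Antiderivative: F(s) = \frac{5}{4 s^{2} + \frac{2}{3}}; value = - \frac{72}{77}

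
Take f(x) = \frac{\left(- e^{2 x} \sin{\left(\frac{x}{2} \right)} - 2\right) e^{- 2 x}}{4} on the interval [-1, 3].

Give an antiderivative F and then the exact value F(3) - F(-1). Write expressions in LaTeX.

Antiderivative: F(x) = \frac{\cos{\left(\frac{x}{2} \right)}}{2} + \frac{e^{- 2 x}}{4}; value = - \frac{e^{2}}{4} - \frac{\cos{\left(\frac{1}{2} \right)}}{2} + \frac{1}{4 e^{6}} + \frac{\cos{\left(\frac{3}{2} \right)}}{2}

For F(x) to be correct the identity F'(x) - f(x) = 0 must hold.
F(x) = \frac{\cos{\left(\frac{x}{2} \right)}}{2} + \frac{e^{- 2 x}}{4} is an antiderivative of f.
Check: d/dx[\frac{\cos{\left(\frac{x}{2} \right)}}{2} + \frac{e^{- 2 x}}{4}] = \frac{\left(- e^{2 x} \sin{\left(\frac{x}{2} \right)} - 2\right) e^{- 2 x}}{4} = f(x).
F(3) = \frac{1}{4 e^{6}} + \frac{\cos{\left(\frac{3}{2} \right)}}{2}; F(-1) = \frac{\cos{\left(\frac{1}{2} \right)}}{2} + \frac{e^{2}}{4}.
Integral = F(3) - F(-1) = - \frac{e^{2}}{4} - \frac{\cos{\left(\frac{1}{2} \right)}}{2} + \frac{1}{4 e^{6}} + \frac{\cos{\left(\frac{3}{2} \right)}}{2}.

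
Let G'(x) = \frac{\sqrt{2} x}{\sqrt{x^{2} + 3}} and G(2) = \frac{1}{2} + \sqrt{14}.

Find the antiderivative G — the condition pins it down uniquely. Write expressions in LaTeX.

The substitution u = 2 x^{2} + 6 works: G'(x) is exactly (dG/du)*(du/dx) for that inner function.
A general antiderivative is \sqrt{2 x^{2} + 6} + C.
The condition gives C = \frac{1}{2} + \sqrt{14} - (\sqrt{14}) = \frac{1}{2}.
So G(x) = \sqrt{2} \sqrt{x^{2} + 3} + \frac{1}{2}.
Check: d/dx[\sqrt{2} \sqrt{x^{2} + 3} + \frac{1}{2}] = \frac{\sqrt{2} x}{\sqrt{x^{2} + 3}} = G'(x).

G(x) = \sqrt{2} \sqrt{x^{2} + 3} + \frac{1}{2}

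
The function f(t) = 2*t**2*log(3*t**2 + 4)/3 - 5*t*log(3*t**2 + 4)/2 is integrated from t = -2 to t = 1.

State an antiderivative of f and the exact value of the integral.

Antiderivative: F(t) = (72*t**3*log(3*t**2 + 4) - 48*t**3 - 405*t**2*log(3*t**2 + 4) + 405*t**2 + 192*t - 540*log(t**2 + 4/3) - 128*sqrt(3)*atan(sqrt(3)*t/2))/324; value = -119/36 - 37*log(7)/36 - 5*log(7/3)/3 - 32*sqrt(3)*pi/243 - 32*sqrt(3)*atan(sqrt(3)/2)/81 + 5*log(16/3)/3 + 61*log(16)/9

Integrate term by term and add the pieces.
F(t) = (72*t**3*log(3*t**2 + 4) - 48*t**3 - 405*t**2*log(3*t**2 + 4) + 405*t**2 + 192*t - 540*log(t**2 + 4/3) - 128*sqrt(3)*atan(sqrt(3)*t/2))/324 is an antiderivative of f.
Check: d/dt[(72*t**3*log(3*t**2 + 4) - 48*t**3 - 405*t**2*log(3*t**2 + 4) + 405*t**2 + 192*t - 540*log(t**2 + 4/3) - 128*sqrt(3)*atan(sqrt(3)*t/2))/324] = 2*t**2*log(3*t**2 + 4)/3 - 5*t*log(3*t**2 + 4)/2 = f(t).
F(1) = -37*log(7)/36 - 5*log(7/3)/3 - 32*sqrt(3)*atan(sqrt(3)/2)/81 + 61/36; F(-2) = -61*log(16)/9 - 5*log(16/3)/3 + 32*sqrt(3)*pi/243 + 5.
Integral = F(1) - F(-2) = -119/36 - 37*log(7)/36 - 5*log(7/3)/3 - 32*sqrt(3)*pi/243 - 32*sqrt(3)*atan(sqrt(3)/2)/81 + 5*log(16/3)/3 + 61*log(16)/9.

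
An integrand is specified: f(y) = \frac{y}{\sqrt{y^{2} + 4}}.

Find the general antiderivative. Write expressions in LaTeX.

F(y) = \sqrt{y^{2} + 4} + C

The substitution u = y^{2} + 4 works: f is exactly (dF/du)*(du/dy) for that inner function.
Check: d/dy[\sqrt{y^{2} + 4}] = \frac{y}{\sqrt{y^{2} + 4}} = f(y).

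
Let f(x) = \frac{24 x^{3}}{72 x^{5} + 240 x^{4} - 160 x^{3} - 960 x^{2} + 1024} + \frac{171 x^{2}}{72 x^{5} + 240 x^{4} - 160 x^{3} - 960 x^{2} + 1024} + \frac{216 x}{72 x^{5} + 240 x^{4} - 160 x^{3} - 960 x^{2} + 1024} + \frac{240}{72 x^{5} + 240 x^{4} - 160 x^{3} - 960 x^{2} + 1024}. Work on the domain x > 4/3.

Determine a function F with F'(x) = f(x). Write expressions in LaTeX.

An antiderivative is F(x) = - \frac{16 x^{2} + 73 x + 52}{16 \left(x + 2\right)^{2} \left(3 x - 4\right)}.

The integrand splits into summands that can be handled one at a time.
Check: d/dx[- \frac{16 x^{2} + 73 x + 52}{16 \left(x + 2\right)^{2} \left(3 x - 4\right)}] = \frac{24 x^{3} + 171 x^{2} + 216 x + 240}{72 x^{5} + 240 x^{4} - 160 x^{3} - 960 x^{2} + 1024}, which equals f(x).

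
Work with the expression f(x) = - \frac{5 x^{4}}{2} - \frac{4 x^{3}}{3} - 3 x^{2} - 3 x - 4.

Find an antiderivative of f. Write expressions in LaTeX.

Integrate term by term and add the pieces.
Check: d/dx[- \frac{x^{5}}{2} - \frac{x^{4}}{3} - x^{3} - \frac{3 x^{2}}{2} - 4 x] = - \frac{5 x^{4}}{2} - \frac{4 x^{3}}{3} - 3 x^{2} - 3 x - 4 = f(x).

An antiderivative is F(x) = - \frac{x^{5}}{2} - \frac{x^{4}}{3} - x^{3} - \frac{3 x^{2}}{2} - 4 x.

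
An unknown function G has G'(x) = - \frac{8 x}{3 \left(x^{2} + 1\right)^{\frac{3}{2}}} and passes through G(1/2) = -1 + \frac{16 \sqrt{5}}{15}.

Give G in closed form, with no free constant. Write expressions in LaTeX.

Recognize the product-rule pattern: G'(x) = u'v + uv' with u = \frac{4 \sqrt{x^{2} + 1}}{3}, v = \frac{1}{\frac{x^{2}}{2} + \frac{1}{2}}, so integration by parts undoes it.
A general antiderivative is \frac{4 \sqrt{x^{2} + 1}}{3 \left(\frac{x^{2}}{2} + \frac{1}{2}\right)} + C.
The condition gives C = -1 + \frac{16 \sqrt{5}}{15} - (\frac{16 \sqrt{5}}{15}) = -1.
So G(x) = \frac{4 \sqrt{x^{2} + 1}}{\frac{3 x^{2}}{2} + \frac{3}{2}} - 1.
Check: d/dx[\frac{4 \sqrt{x^{2} + 1}}{\frac{3 x^{2}}{2} + \frac{3}{2}} - 1] = - \frac{8 x}{3 x^{2} \sqrt{x^{2} + 1} + 3 \sqrt{x^{2} + 1}}, which equals G'(x).

G(x) = \frac{4 \sqrt{x^{2} + 1}}{\frac{3 x^{2}}{2} + \frac{3}{2}} - 1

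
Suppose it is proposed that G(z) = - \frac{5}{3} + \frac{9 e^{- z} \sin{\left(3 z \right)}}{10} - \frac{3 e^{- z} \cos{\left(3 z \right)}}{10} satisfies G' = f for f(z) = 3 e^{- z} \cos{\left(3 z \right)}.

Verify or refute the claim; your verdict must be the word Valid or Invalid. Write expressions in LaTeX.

Valid. The derivative of G reproduces f.

d/dz[G] = 3 e^{- z} \cos{\left(3 z \right)}
This equals f(z) exactly, so the claim holds.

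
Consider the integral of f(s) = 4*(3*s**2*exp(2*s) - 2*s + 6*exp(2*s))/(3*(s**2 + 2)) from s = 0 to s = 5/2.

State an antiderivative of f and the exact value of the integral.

For F(s) to be correct the identity F'(s) - f(s) = 0 must hold.
F(s) = 2*(3*exp(2*s) - 2*log(2*s**2 + 4))/3 is an antiderivative of f.
Check: d/ds[2*(3*exp(2*s) - 2*log(2*s**2 + 4))/3] = (12*s**2*exp(2*s) - 8*s + 24*exp(2*s))/(3*s**2 + 6), which equals f(s).
F(5/2) = -4*log(33/2)/3 + 2*exp(5); F(0) = 2 - 4*log(4)/3.
Integral = F(5/2) - F(0) = -4*log(33/2)/3 - 2 + 4*log(4)/3 + 2*exp(5).

Antiderivative: F(s) = 2*(3*exp(2*s) - 2*log(2*s**2 + 4))/3; value = -4*log(33/2)/3 - 2 + 4*log(4)/3 + 2*exp(5)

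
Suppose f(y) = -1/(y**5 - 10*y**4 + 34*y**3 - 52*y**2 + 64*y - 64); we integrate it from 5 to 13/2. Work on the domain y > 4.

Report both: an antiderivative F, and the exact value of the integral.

Antiderivative: F(y) = 17*log(y - 4)/648 - log(y - 2)/24 + 5*log(y**2 + 2)/648 + sqrt(2)*atan(sqrt(2)*y/2)/324 + 1/(36*y - 144); value = -log(9/2)/24 - 5*log(27)/648 - 1/60 - sqrt(2)*atan(5*sqrt(2)/2)/324 + sqrt(2)*atan(13*sqrt(2)/4)/324 + 17*log(5/2)/648 + 5*log(177/4)/648 + log(3)/24

The denominator factors as (y - 4)**2*(y - 2)*(y**2 + 2); partial fractions split f into directly integrable pieces: (5*y + 2)/(324*(y**2 + 2)) - 1/(24*(y - 2)) + 17/(648*(y - 4)) - 1/(36*(y - 4)**2).
F(y) = 17*log(y - 4)/648 - log(y - 2)/24 + 5*log(y**2 + 2)/648 + sqrt(2)*atan(sqrt(2)*y/2)/324 + 1/(36*y - 144) is an antiderivative of f.
Check: d/dy[17*log(y - 4)/648 - log(y - 2)/24 + 5*log(y**2 + 2)/648 + sqrt(2)*atan(sqrt(2)*y/2)/324 + 1/(36*y - 144)] = -1/(y**5 - 10*y**4 + 34*y**3 - 52*y**2 + 64*y - 64) = f(y).
F(13/2) = -log(9/2)/24 + sqrt(2)*atan(13*sqrt(2)/4)/324 + 1/90 + 17*log(5/2)/648 + 5*log(177/4)/648; F(5) = -log(3)/24 + sqrt(2)*atan(5*sqrt(2)/2)/324 + 5*log(27)/648 + 1/36.
Integral = F(13/2) - F(5) = -log(9/2)/24 - 5*log(27)/648 - 1/60 - sqrt(2)*atan(5*sqrt(2)/2)/324 + sqrt(2)*atan(13*sqrt(2)/4)/324 + 17*log(5/2)/648 + 5*log(177/4)/648 + log(3)/24.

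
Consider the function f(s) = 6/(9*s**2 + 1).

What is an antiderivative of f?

An antiderivative is F(s) = 2*atan(3*s).

Differentiate the proposed F(s) back; it has to land on f(s) exactly.
Check: d/ds[2*atan(3*s)] = 6/(9*s**2 + 1) = f(s).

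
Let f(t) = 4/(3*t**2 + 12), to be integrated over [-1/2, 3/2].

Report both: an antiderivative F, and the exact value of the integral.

Antiderivative: F(t) = 2*atan(t/2)/3; value = 2*atan(1/4)/3 + 2*atan(3/4)/3

Whatever form F(t) takes, F'(t) = f(t) is non-negotiable.
F(t) = 2*atan(t/2)/3 is an antiderivative of f.
Check: d/dt[2*atan(t/2)/3] = 4/(3*t**2 + 12) = f(t).
F(3/2) = 2*atan(3/4)/3; F(-1/2) = -2*atan(1/4)/3.
Integral = F(3/2) - F(-1/2) = 2*atan(1/4)/3 + 2*atan(3/4)/3.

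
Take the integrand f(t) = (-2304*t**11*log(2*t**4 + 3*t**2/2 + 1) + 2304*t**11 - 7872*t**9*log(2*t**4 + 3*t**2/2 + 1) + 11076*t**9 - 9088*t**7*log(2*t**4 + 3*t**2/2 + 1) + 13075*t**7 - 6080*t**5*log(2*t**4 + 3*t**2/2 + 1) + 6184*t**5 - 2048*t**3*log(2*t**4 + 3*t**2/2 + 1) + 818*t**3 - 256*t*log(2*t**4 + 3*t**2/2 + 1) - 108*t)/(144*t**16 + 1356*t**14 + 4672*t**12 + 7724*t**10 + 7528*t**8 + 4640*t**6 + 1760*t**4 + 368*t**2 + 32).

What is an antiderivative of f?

f has the shape u'v + uv' for u = -1/(t**4/2 + 2*t**2 + 1) and v = -2*log(2*t**4 + 3*t**2/2 + 1) - 5/(4*(4*t**2 + 4/3)) — it is the derivative of the product u*v.
Check: d/dt[5/(8*t**6 + 104*t**4/3 + 80*t**2/3 + 16/3) + 2*log(2*t**4 + 3*t**2/2 + 1)/(t**4/2 + 2*t**2 + 1)] = (-2304*t**11*log(2*t**4 + 3*t**2/2 + 1) + 2304*t**11 - 7872*t**9*log(2*t**4 + 3*t**2/2 + 1) + 11076*t**9 - 9088*t**7*log(2*t**4 + 3*t**2/2 + 1) + 13075*t**7 - 6080*t**5*log(2*t**4 + 3*t**2/2 + 1) + 6184*t**5 - 2048*t**3*log(2*t**4 + 3*t**2/2 + 1) + 818*t**3 - 256*t*log(2*t**4 + 3*t**2/2 + 1) - 108*t)/(144*t**16 + 1356*t**14 + 4672*t**12 + 7724*t**10 + 7528*t**8 + 4640*t**6 + 1760*t**4 + 368*t**2 + 32) = f(t).

An antiderivative is F(t) = 5/(8*t**6 + 104*t**4/3 + 80*t**2/3 + 16/3) + 2*log(2*t**4 + 3*t**2/2 + 1)/(t**4/2 + 2*t**2 + 1).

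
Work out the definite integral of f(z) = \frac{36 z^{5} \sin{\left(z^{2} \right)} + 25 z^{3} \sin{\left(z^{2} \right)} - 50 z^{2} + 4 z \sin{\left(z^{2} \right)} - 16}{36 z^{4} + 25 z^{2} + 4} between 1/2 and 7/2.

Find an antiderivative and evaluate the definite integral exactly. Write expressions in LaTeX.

Antiderivative: F(z) = - \frac{\cos{\left(z^{2} \right)}}{2} - \frac{4 \operatorname{atan}{\left(\frac{3 z}{2} \right)}}{3} - \operatorname{atan}{\left(2 z \right)}; value = - \frac{4 \operatorname{atan}{\left(\frac{21}{4} \right)}}{3} - \operatorname{atan}{\left(7 \right)} - \frac{\cos{\left(\frac{49}{4} \right)}}{2} + \frac{\cos{\left(\frac{1}{4} \right)}}{2} + \frac{\pi}{4} + \frac{4 \operatorname{atan}{\left(\frac{3}{4} \right)}}{3}

Recover f(z) by differentiating a candidate F(z); any mismatch rules it out.
F(z) = - \frac{\cos{\left(z^{2} \right)}}{2} - \frac{4 \operatorname{atan}{\left(\frac{3 z}{2} \right)}}{3} - \operatorname{atan}{\left(2 z \right)} is an antiderivative of f.
Check: d/dz[- \frac{\cos{\left(z^{2} \right)}}{2} - \frac{4 \operatorname{atan}{\left(\frac{3 z}{2} \right)}}{3} - \operatorname{atan}{\left(2 z \right)}] = \frac{36 z^{5} \sin{\left(z^{2} \right)} + 25 z^{3} \sin{\left(z^{2} \right)} - 50 z^{2} + 4 z \sin{\left(z^{2} \right)} - 16}{36 z^{4} + 25 z^{2} + 4} = f(z).
F(7/2) = - \frac{4 \operatorname{atan}{\left(\frac{21}{4} \right)}}{3} - \operatorname{atan}{\left(7 \right)} - \frac{\cos{\left(\frac{49}{4} \right)}}{2}; F(1/2) = - \frac{4 \operatorname{atan}{\left(\frac{3}{4} \right)}}{3} - \frac{\pi}{4} - \frac{\cos{\left(\frac{1}{4} \right)}}{2}.
Integral = F(7/2) - F(1/2) = - \frac{4 \operatorname{atan}{\left(\frac{21}{4} \right)}}{3} - \operatorname{atan}{\left(7 \right)} - \frac{\cos{\left(\frac{49}{4} \right)}}{2} + \frac{\cos{\left(\frac{1}{4} \right)}}{2} + \frac{\pi}{4} + \frac{4 \operatorname{atan}{\left(\frac{3}{4} \right)}}{3}.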